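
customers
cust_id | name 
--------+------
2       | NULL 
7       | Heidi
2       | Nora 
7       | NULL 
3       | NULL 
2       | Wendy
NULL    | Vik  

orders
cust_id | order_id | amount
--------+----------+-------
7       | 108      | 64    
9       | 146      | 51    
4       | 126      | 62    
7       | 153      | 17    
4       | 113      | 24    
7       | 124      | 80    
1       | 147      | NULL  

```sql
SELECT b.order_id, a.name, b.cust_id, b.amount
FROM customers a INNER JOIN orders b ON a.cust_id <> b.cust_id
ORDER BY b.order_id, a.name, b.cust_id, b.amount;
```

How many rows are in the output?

36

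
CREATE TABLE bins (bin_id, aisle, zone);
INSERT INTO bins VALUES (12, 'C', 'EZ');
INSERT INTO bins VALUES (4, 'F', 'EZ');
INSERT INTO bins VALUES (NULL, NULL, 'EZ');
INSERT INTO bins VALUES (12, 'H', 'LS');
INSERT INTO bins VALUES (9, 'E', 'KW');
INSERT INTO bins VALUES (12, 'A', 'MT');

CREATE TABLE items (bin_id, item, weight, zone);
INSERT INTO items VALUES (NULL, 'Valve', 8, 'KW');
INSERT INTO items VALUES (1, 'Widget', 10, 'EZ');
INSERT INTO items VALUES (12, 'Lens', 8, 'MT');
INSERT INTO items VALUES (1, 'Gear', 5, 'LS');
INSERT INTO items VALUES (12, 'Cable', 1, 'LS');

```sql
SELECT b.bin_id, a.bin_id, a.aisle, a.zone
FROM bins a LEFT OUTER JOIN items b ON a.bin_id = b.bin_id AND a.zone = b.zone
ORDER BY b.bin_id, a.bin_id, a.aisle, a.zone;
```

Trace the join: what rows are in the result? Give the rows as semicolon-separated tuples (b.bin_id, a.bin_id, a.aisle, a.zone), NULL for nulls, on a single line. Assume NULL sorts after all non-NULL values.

(12, 12, A, MT); (12, 12, H, LS); (NULL, 4, F, EZ); (NULL, 9, E, KW); (NULL, 12, C, EZ); (NULL, NULL, NULL, EZ)

LEFT JOIN keeps every row from `bins`; unmatched rows get NULL for `items`'s columns.
Matching on a.bin_id = b.bin_id AND a.zone = b.zone. A NULL in a compared column never satisfies the condition.
- bin_id=12, zone=EZ: no b row matches, row kept with b columns NULL.
- bin_id=4, zone=EZ: no b row matches, row kept with b columns NULL.
- bin_id=NULL, zone=EZ: no b row matches, row kept with b columns NULL.
- bin_id=12, zone=LS: 1 matching b row(s), so 1 row(s) emitted.
- bin_id=9, zone=KW: no b row matches, row kept with b columns NULL.
- bin_id=12, zone=MT: 1 matching b row(s), so 1 row(s) emitted.
After projecting and ordering:
b.bin_id | a.bin_id | a.aisle | a.zone
12 | 12 | A | MT
12 | 12 | H | LS
NULL | 4 | F | EZ
NULL | 9 | E | KW
NULL | 12 | C | EZ
NULL | NULL | NULL | EZ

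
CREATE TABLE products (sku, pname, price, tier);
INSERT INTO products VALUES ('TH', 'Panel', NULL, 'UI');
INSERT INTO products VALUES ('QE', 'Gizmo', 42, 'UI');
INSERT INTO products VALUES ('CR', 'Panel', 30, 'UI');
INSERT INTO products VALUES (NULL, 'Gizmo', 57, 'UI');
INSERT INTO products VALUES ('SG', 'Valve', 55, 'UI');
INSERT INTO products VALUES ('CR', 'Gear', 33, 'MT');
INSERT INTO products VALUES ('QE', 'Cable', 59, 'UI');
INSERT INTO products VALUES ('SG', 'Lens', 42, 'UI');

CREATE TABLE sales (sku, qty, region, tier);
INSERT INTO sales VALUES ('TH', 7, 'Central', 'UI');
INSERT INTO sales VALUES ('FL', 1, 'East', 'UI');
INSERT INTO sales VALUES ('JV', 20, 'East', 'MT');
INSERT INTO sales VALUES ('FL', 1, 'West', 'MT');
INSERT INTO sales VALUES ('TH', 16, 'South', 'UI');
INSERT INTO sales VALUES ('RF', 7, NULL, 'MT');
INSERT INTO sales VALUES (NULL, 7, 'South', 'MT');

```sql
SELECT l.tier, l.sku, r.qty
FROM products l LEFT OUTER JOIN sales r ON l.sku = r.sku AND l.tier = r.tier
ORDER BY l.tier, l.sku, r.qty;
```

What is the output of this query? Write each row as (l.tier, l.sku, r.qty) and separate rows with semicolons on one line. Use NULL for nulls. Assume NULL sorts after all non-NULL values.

LEFT JOIN keeps every row from `products`; unmatched rows get NULL for `sales`'s columns.
Matching on l.sku = r.sku AND l.tier = r.tier. A NULL in a compared column never satisfies the condition.
- l[0] sku=TH, tier=UI → 2 match(es) in r → 2 row(s).
- l[1] sku=QE, tier=UI → no match; kept with NULLs on the r side.
- l[2] sku=CR, tier=UI → no match; kept with NULLs on the r side.
- l[3] sku=NULL, tier=UI → no match; kept with NULLs on the r side.
- l[4] sku=SG, tier=UI → no match; kept with NULLs on the r side.
- l[5] sku=CR, tier=MT → no match; kept with NULLs on the r side.
- l[6] sku=QE, tier=UI → no match; kept with NULLs on the r side.
- l[7] sku=SG, tier=UI → no match; kept with NULLs on the r side.
After projecting and ordering:
l.tier | l.sku | r.qty
MT | CR | NULL
UI | CR | NULL
UI | QE | NULL
UI | QE | NULL
UI | SG | NULL
UI | SG | NULL
UI | TH | 7
UI | TH | 16
UI | NULL | NULL

(MT, CR, NULL); (UI, CR, NULL); (UI, QE, NULL); (UI, QE, NULL); (UI, SG, NULL); (UI, SG, NULL); (UI, TH, 7); (UI, TH, 16); (UI, NULL, NULL)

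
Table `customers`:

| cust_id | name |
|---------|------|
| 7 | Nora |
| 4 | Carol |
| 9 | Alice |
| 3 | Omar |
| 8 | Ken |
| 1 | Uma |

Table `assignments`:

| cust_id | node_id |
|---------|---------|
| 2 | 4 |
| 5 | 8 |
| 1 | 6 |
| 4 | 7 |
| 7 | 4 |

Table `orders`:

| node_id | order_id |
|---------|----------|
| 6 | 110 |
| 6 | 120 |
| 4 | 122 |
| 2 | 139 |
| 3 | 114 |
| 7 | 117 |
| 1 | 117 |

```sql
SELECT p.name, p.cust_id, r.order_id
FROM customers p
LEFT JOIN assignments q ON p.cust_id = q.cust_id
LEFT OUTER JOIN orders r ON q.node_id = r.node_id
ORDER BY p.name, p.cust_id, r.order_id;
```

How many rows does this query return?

7

Step 1 — p LEFT JOIN q on cust_id → 6 row(s).
Then LEFT JOIN `orders r` on node_id: each of those 6 rows is kept; rows whose q.node_id has no match in r get NULL for r's columns.
Result: 7 row(s).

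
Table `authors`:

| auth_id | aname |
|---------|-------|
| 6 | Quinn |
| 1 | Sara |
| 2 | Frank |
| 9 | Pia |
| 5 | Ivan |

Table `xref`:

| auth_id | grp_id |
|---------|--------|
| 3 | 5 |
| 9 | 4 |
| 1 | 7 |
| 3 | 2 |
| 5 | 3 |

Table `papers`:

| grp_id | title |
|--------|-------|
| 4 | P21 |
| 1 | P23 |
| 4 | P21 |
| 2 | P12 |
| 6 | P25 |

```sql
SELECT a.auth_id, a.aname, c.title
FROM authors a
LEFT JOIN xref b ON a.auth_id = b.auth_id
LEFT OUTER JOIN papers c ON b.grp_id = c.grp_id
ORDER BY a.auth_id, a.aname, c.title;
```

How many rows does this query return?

6

Step 1 — a LEFT JOIN b on auth_id → 5 row(s).
Then LEFT JOIN `papers c` on grp_id: each of those 5 rows is kept; rows whose b.grp_id has no match in c get NULL for c's columns.
Result: 6 row(s).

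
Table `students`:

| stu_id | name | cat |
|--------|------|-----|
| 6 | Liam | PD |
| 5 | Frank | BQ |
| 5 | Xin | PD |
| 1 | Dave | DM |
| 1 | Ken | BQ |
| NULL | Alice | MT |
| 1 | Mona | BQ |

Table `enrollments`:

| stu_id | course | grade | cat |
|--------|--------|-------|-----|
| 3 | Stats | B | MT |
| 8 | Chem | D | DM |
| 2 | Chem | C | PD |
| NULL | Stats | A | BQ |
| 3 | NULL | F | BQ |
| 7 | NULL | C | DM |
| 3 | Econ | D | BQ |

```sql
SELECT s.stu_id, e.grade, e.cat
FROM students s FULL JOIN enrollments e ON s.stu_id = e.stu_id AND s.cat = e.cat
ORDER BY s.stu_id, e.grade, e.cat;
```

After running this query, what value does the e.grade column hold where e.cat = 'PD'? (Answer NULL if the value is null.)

C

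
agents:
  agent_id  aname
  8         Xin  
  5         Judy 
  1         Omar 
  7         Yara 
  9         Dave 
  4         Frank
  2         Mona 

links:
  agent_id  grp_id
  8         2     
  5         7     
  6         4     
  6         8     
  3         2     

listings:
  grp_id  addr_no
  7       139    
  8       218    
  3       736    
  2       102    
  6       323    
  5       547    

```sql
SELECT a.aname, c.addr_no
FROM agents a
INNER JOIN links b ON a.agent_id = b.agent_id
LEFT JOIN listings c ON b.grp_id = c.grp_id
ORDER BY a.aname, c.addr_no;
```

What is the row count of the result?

Step 1 — a INNER JOIN b on agent_id → 2 row(s).
Then LEFT JOIN `listings c` on grp_id: each of those 2 rows is kept; rows whose b.grp_id has no match in c get NULL for c's columns.
Result: 2 row(s).

2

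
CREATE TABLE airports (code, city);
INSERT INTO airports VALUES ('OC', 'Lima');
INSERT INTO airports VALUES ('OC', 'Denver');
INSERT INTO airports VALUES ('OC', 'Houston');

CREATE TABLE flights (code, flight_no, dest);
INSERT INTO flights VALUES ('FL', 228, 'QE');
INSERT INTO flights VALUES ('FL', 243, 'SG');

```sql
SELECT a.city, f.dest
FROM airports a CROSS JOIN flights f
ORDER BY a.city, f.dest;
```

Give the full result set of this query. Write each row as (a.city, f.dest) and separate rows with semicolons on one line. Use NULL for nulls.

(Denver, QE); (Denver, SG); (Houston, QE); (Houston, SG); (Lima, QE); (Lima, SG)

CROSS JOIN pairs every row of `airports` with every row of `flights`: 3 × 2 = 6 rows.
After projecting and ordering:
a.city | f.dest
Denver | QE
Denver | SG
Houston | QE
Houston | SG
Lima | QE
Lima | SG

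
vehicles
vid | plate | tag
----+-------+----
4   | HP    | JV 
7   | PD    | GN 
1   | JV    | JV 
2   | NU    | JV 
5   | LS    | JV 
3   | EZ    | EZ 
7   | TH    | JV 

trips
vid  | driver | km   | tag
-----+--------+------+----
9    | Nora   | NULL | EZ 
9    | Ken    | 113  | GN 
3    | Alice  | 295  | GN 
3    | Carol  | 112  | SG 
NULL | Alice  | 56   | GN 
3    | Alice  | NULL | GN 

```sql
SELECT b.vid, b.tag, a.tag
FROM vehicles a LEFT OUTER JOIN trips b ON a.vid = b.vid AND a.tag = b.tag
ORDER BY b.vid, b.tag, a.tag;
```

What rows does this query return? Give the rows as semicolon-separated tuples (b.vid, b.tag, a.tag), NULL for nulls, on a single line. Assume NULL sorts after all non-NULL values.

(NULL, NULL, EZ); (NULL, NULL, GN); (NULL, NULL, JV); (NULL, NULL, JV); (NULL, NULL, JV); (NULL, NULL, JV); (NULL, NULL, JV)

LEFT JOIN keeps every row from `vehicles`; unmatched rows get NULL for `trips`'s columns.
Matching on a.vid = b.vid AND a.tag = b.tag. A NULL in a compared column never satisfies the condition.
Matched pairs: 0; unmatched a rows kept: 7.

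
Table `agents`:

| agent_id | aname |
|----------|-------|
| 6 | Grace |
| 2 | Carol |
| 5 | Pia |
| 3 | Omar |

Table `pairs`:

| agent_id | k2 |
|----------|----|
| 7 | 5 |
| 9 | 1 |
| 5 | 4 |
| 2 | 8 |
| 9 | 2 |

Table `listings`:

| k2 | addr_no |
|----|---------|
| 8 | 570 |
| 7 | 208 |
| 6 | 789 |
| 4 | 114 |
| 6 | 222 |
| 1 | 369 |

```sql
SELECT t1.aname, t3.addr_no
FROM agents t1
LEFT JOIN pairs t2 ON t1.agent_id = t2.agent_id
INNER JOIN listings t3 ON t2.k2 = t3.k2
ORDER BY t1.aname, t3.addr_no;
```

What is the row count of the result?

2

Step 1 — t1 LEFT JOIN t2 on agent_id → 4 row(s).
Then INNER JOIN `listings t3` on k2: keep only rows whose t2.k2 appears in t3.
Result: 2 row(s).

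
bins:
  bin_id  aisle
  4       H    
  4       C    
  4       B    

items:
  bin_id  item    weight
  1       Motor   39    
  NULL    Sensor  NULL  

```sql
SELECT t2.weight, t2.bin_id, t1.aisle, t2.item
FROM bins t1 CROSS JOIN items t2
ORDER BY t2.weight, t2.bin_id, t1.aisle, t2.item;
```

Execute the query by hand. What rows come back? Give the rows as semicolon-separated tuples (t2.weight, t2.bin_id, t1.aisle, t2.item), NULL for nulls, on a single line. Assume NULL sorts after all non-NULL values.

CROSS JOIN pairs every row of `bins` with every row of `items`: 3 × 2 = 6 rows.
After projecting and ordering:
t2.weight | t2.bin_id | t1.aisle | t2.item
39 | 1 | B | Motor
39 | 1 | C | Motor
39 | 1 | H | Motor
NULL | NULL | B | Sensor
NULL | NULL | C | Sensor
NULL | NULL | H | Sensor

(39, 1, B, Motor); (39, 1, C, Motor); (39, 1, H, Motor); (NULL, NULL, B, Sensor); (NULL, NULL, C, Sensor); (NULL, NULL, H, Sensor)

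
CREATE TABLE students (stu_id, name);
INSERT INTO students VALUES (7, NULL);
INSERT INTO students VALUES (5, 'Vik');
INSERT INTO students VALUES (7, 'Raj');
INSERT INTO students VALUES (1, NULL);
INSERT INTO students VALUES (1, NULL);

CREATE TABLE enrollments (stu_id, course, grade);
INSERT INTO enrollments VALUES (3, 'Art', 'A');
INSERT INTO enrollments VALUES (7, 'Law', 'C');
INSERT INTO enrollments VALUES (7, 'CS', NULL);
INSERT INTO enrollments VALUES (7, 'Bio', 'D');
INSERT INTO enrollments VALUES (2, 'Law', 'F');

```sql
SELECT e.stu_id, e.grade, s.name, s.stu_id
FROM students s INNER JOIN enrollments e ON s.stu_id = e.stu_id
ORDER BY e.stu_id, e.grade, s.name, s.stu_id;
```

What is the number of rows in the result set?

INNER JOIN keeps only pairs where the ON condition holds.
Matching on s.stu_id = e.stu_id.
Matched pairs: 6.
Total: 6 rows.

6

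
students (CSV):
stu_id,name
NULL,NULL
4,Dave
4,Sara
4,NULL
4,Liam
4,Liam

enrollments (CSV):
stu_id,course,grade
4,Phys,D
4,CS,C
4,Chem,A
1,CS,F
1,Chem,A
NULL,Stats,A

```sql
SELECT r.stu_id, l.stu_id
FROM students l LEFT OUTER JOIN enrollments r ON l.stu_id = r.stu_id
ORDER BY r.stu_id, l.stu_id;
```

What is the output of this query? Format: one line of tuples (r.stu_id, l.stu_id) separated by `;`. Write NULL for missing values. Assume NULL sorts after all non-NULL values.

LEFT JOIN keeps every row from `students`; unmatched rows get NULL for `enrollments`'s columns.
Matching on l.stu_id = r.stu_id. A NULL in a compared column never satisfies the condition.
- l row (stu_id=NULL): no match → kept, r columns NULL.
- l row (stu_id=4): matches 3 r row(s) → 3 output row(s).
- l row (stu_id=4): matches 3 r row(s) → 3 output row(s).
- l row (stu_id=4): matches 3 r row(s) → 3 output row(s).
- l row (stu_id=4): matches 3 r row(s) → 3 output row(s).
- l row (stu_id=4): matches 3 r row(s) → 3 output row(s).

(4, 4); (4, 4); (4, 4); (4, 4); (4, 4); (4, 4); (4, 4); (4, 4); (4, 4); (4, 4); (4, 4); (4, 4); (4, 4); (4, 4); (4, 4); (NULL, NULL)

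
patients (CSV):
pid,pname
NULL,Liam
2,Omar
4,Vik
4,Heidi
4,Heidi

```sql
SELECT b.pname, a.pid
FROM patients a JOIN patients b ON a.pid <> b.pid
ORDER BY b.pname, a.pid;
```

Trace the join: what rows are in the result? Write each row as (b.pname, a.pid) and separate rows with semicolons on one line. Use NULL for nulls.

(Heidi, 2); (Heidi, 2); (Omar, 4); (Omar, 4); (Omar, 4); (Vik, 2)

INNER JOIN keeps only pairs where the ON condition holds.
Matching on a.pid <> b.pid. A NULL in a compared column never satisfies the condition.
- a row (pid=NULL): no match → dropped.
- a row (pid=2): matches 3 b row(s) → 3 output row(s).
- a row (pid=4): matches 1 b row(s) → 1 output row(s).
- a row (pid=4): matches 1 b row(s) → 1 output row(s).
- a row (pid=4): matches 1 b row(s) → 1 output row(s).
After projecting and ordering:
b.pname | a.pid
Heidi | 2
Heidi | 2
Omar | 4
Omar | 4
Omar | 4
Vik | 2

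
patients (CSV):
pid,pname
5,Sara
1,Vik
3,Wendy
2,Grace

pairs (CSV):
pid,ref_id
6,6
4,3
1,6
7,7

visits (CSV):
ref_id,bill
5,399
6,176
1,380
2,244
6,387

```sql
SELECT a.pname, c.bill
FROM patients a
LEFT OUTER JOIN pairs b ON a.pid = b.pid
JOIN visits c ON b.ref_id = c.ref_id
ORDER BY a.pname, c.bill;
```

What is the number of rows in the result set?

2

Evaluate left to right. First `patients a LEFT JOIN pairs b` on pid: 4 row(s).
Then INNER JOIN `visits c` on ref_id: keep only rows whose b.ref_id appears in c.
Result: 2 row(s).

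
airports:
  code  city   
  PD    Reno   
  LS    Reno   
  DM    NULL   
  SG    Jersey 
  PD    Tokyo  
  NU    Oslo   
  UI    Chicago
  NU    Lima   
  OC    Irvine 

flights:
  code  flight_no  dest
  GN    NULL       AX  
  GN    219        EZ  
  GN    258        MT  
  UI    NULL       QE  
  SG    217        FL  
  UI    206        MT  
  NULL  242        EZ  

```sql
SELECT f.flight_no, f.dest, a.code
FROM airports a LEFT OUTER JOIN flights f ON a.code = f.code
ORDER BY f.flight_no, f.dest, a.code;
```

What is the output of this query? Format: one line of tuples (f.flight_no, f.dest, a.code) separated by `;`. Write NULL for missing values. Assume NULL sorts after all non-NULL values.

(206, MT, UI); (217, FL, SG); (NULL, QE, UI); (NULL, NULL, DM); (NULL, NULL, LS); (NULL, NULL, NU); (NULL, NULL, NU); (NULL, NULL, OC); (NULL, NULL, PD); (NULL, NULL, PD)

LEFT JOIN keeps every row from `airports`; unmatched rows get NULL for `flights`'s columns.
Matching on a.code = f.code. A NULL in a compared column never satisfies the condition.
Matched pairs: 3; unmatched a rows kept: 7.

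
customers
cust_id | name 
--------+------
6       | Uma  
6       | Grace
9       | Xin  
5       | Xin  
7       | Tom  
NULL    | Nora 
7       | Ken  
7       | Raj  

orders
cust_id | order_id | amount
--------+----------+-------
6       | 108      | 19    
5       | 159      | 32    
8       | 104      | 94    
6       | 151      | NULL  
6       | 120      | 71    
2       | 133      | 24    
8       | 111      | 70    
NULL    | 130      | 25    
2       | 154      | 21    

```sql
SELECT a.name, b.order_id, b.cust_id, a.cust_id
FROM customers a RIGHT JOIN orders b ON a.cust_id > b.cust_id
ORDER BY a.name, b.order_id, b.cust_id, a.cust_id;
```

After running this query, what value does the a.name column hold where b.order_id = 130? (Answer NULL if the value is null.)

NULL

RIGHT JOIN keeps every row from `orders`; unmatched rows get NULL for `customers`'s columns.
Matching on a.cust_id > b.cust_id. A NULL in a compared column never satisfies the condition.
Matched pairs: 34; unmatched b rows kept: 1.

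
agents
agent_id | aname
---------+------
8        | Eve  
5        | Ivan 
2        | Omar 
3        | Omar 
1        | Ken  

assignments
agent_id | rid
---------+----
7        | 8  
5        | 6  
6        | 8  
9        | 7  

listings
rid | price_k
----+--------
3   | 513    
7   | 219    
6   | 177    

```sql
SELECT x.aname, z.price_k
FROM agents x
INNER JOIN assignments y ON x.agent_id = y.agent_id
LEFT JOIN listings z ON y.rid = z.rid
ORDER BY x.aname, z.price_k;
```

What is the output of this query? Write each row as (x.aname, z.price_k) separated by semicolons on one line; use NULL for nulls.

Evaluate left to right. First `agents x INNER JOIN assignments y` on agent_id: 1 row(s).
Then LEFT JOIN `listings z` on rid: each of those 1 rows is kept; rows whose y.rid has no match in z get NULL for z's columns.

(Ivan, 177)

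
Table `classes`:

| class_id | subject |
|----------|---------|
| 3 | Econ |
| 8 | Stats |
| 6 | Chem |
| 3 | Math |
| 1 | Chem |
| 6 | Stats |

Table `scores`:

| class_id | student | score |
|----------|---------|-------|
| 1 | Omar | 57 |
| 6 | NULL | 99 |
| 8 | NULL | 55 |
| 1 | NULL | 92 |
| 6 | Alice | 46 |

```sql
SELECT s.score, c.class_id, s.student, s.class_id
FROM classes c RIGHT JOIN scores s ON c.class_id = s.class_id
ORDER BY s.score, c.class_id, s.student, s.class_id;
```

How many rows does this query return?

RIGHT JOIN keeps every row from `scores`; unmatched rows get NULL for `classes`'s columns.
Matching on c.class_id = s.class_id.
Matched pairs: 7; unmatched s rows kept: 0.
Total: 7 rows.

7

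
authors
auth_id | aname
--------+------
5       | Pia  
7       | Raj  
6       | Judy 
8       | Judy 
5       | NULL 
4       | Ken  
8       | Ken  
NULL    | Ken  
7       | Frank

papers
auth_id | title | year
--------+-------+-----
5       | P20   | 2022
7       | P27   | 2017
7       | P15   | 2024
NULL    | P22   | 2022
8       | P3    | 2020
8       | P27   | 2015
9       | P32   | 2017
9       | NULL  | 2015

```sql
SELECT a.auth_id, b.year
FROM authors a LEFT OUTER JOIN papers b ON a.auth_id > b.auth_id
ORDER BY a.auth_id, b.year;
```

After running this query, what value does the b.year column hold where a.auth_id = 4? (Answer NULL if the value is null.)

NULL

LEFT JOIN keeps every row from `authors`; unmatched rows get NULL for `papers`'s columns.
Matching on a.auth_id > b.auth_id. A NULL in a compared column never satisfies the condition.
- a row (auth_id=5): no match → kept, b columns NULL.
- a row (auth_id=7): matches 1 b row(s) → 1 output row(s).
- a row (auth_id=6): matches 1 b row(s) → 1 output row(s).
- a row (auth_id=8): matches 3 b row(s) → 3 output row(s).
- a row (auth_id=5): no match → kept, b columns NULL.
- a row (auth_id=4): no match → kept, b columns NULL.
- a row (auth_id=8): matches 3 b row(s) → 3 output row(s).
- a row (auth_id=NULL): no match → kept, b columns NULL.
- a row (auth_id=7): matches 1 b row(s) → 1 output row(s).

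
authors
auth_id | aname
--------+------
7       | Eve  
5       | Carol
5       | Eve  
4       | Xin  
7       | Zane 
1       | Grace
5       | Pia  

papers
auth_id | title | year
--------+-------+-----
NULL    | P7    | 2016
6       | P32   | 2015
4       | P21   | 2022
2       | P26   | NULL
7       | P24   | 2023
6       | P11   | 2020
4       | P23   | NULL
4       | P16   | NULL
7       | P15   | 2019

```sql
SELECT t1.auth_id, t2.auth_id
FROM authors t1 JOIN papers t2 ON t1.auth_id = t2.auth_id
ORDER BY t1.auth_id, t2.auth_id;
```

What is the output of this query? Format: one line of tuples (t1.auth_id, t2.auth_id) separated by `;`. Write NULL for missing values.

(4, 4); (4, 4); (4, 4); (7, 7); (7, 7); (7, 7); (7, 7)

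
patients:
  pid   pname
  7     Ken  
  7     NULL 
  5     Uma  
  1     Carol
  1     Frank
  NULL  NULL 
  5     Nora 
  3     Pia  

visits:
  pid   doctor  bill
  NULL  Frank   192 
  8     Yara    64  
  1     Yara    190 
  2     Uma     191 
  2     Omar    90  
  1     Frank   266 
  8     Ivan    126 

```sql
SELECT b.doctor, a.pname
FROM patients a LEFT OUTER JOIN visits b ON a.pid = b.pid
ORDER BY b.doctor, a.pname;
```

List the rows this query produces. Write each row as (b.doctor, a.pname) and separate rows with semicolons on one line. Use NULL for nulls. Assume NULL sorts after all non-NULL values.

(Frank, Carol); (Frank, Frank); (Yara, Carol); (Yara, Frank); (NULL, Ken); (NULL, Nora); (NULL, Pia); (NULL, Uma); (NULL, NULL); (NULL, NULL)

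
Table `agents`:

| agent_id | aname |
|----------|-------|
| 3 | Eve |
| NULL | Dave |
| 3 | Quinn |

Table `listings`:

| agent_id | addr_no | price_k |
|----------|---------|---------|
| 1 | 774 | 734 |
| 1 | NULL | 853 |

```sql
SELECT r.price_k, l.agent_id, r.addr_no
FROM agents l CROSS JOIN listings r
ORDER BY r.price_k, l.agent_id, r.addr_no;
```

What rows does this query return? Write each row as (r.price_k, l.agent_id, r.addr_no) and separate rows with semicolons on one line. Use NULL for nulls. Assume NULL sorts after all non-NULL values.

CROSS JOIN pairs every row of `agents` with every row of `listings`: 3 × 2 = 6 rows.
After projecting and ordering:
r.price_k | l.agent_id | r.addr_no
734 | 3 | 774
734 | 3 | 774
734 | NULL | 774
853 | 3 | NULL
853 | 3 | NULL
853 | NULL | NULL

(734, 3, 774); (734, 3, 774); (734, NULL, 774); (853, 3, NULL); (853, 3, NULL); (853, NULL, NULL)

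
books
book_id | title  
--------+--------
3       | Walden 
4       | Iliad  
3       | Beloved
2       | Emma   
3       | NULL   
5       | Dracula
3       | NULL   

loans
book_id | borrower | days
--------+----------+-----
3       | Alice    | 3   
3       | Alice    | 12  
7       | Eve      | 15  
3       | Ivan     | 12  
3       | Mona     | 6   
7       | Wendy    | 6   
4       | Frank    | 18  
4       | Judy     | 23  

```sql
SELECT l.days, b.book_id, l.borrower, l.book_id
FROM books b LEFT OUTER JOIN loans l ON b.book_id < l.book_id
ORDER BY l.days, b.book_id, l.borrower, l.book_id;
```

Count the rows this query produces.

28

LEFT JOIN keeps every row from `books`; unmatched rows get NULL for `loans`'s columns.
Matching on b.book_id < l.book_id.
- b[0] book_id=3 → 4 match(es) in l → 4 row(s).
- b[1] book_id=4 → 2 match(es) in l → 2 row(s).
- b[2] book_id=3 → 4 match(es) in l → 4 row(s).
- b[3] book_id=2 → 8 match(es) in l → 8 row(s).
- b[4] book_id=3 → 4 match(es) in l → 4 row(s).
- b[5] book_id=5 → 2 match(es) in l → 2 row(s).
- b[6] book_id=3 → 4 match(es) in l → 4 row(s).
Total: 28 rows.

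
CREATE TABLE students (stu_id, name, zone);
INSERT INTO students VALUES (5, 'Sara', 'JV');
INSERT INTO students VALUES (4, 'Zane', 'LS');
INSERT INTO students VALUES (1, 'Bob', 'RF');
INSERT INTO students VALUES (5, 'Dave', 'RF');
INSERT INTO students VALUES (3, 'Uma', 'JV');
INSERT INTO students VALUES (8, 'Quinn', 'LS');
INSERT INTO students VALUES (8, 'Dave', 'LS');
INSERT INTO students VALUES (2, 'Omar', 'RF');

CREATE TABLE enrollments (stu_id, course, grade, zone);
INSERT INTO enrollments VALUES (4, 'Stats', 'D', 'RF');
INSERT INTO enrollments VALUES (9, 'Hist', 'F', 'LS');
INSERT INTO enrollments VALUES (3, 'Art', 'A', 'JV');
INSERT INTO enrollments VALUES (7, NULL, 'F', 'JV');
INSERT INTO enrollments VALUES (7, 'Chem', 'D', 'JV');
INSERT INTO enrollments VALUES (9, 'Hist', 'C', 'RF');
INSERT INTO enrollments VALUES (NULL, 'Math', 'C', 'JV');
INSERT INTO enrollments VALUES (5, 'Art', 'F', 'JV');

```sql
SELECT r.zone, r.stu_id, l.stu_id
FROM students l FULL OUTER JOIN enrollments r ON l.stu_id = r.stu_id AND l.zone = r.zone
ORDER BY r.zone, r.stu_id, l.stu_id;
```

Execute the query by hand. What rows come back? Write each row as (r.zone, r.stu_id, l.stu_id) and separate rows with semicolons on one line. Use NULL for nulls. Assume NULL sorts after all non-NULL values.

(JV, 3, 3); (JV, 5, 5); (JV, 7, NULL); (JV, 7, NULL); (JV, NULL, NULL); (LS, 9, NULL); (RF, 4, NULL); (RF, 9, NULL); (NULL, NULL, 1); (NULL, NULL, 2); (NULL, NULL, 4); (NULL, NULL, 5); (NULL, NULL, 8); (NULL, NULL, 8)

FULL OUTER JOIN keeps every row from both sides; unmatched rows get NULL for the other side's columns.
Matching on l.stu_id = r.stu_id AND l.zone = r.zone. A NULL in a compared column never satisfies the condition.
- l (stu_id=5, zone=JV) pairs with 1 row(s) of r.
- l (stu_id=4, zone=LS) has no partner → padded with NULL.
- l (stu_id=1, zone=RF) has no partner → padded with NULL.
- l (stu_id=5, zone=RF) has no partner → padded with NULL.
- l (stu_id=3, zone=JV) pairs with 1 row(s) of r.
- l (stu_id=8, zone=LS) has no partner → padded with NULL.
- l (stu_id=8, zone=LS) has no partner → padded with NULL.
- l (stu_id=2, zone=RF) has no partner → padded with NULL.
- 6 r row(s) had no l match → kept, l columns NULL.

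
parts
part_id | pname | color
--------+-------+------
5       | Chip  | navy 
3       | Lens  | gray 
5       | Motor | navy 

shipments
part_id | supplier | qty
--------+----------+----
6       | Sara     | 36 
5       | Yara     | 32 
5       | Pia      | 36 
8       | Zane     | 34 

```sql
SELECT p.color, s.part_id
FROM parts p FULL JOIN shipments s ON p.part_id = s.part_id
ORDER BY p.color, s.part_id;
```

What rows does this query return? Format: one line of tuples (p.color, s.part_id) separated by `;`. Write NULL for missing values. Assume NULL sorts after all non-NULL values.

FULL OUTER JOIN keeps every row from both sides; unmatched rows get NULL for the other side's columns.
Matching on p.part_id = s.part_id.
- p (part_id=5) pairs with 2 row(s) of s.
- p (part_id=3) has no partner → padded with NULL.
- p (part_id=5) pairs with 2 row(s) of s.
- plus 2 unmatched s row(s), each kept with NULL p columns.
After projecting and ordering:
p.color | s.part_id
gray | NULL
navy | 5
navy | 5
navy | 5
navy | 5
NULL | 6
NULL | 8

(gray, NULL); (navy, 5); (navy, 5); (navy, 5); (navy, 5); (NULL, 6); (NULL, 8)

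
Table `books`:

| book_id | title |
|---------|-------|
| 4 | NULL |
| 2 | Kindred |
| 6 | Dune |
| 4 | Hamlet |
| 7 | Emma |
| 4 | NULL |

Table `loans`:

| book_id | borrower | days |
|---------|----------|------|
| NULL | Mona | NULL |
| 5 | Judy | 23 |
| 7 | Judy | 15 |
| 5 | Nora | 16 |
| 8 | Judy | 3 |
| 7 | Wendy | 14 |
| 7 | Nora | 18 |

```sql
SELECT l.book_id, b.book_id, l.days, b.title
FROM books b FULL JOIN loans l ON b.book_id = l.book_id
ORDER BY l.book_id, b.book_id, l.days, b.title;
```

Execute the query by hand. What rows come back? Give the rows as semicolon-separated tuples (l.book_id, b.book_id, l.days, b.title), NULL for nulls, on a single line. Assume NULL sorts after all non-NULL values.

(5, NULL, 16, NULL); (5, NULL, 23, NULL); (7, 7, 14, Emma); (7, 7, 15, Emma); (7, 7, 18, Emma); (8, NULL, 3, NULL); (NULL, 2, NULL, Kindred); (NULL, 4, NULL, Hamlet); (NULL, 4, NULL, NULL); (NULL, 4, NULL, NULL); (NULL, 6, NULL, Dune); (NULL, NULL, NULL, NULL)

FULL OUTER JOIN keeps every row from both sides; unmatched rows get NULL for the other side's columns.
Matching on b.book_id = l.book_id. A NULL in a compared column never satisfies the condition.
Matched pairs: 3; unmatched b rows kept: 5; unmatched l rows kept: 4.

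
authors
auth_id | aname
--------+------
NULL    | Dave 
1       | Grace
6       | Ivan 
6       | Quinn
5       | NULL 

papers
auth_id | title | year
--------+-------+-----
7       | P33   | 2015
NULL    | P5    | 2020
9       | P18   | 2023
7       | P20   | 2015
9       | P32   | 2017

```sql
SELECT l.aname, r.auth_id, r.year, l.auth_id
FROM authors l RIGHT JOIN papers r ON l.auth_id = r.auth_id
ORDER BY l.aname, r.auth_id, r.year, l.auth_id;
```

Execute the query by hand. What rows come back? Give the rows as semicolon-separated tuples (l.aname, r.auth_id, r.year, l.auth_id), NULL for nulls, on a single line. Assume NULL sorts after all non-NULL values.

(NULL, 7, 2015, NULL); (NULL, 7, 2015, NULL); (NULL, 9, 2017, NULL); (NULL, 9, 2023, NULL); (NULL, NULL, 2020, NULL)

RIGHT JOIN keeps every row from `papers`; unmatched rows get NULL for `authors`'s columns.
Matching on l.auth_id = r.auth_id. A NULL in a compared column never satisfies the condition.
Matched pairs: 0; unmatched r rows kept: 5.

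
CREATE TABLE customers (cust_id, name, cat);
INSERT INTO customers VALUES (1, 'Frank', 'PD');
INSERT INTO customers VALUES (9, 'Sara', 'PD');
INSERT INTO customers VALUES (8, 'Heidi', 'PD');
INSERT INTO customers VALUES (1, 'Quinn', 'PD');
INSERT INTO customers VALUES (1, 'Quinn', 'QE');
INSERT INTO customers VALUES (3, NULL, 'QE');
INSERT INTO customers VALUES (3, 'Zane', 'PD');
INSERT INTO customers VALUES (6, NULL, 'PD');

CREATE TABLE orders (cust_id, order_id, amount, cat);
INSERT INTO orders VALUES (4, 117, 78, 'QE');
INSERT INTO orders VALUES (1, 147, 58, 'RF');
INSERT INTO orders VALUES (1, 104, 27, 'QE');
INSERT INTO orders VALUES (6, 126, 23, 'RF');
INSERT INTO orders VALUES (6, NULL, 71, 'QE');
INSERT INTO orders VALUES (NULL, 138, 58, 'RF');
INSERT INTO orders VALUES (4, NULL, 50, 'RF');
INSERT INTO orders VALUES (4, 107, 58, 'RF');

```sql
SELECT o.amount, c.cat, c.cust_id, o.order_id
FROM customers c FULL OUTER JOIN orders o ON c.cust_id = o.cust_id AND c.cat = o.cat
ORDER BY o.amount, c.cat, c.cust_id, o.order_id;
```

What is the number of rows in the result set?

15

FULL OUTER JOIN keeps every row from both sides; unmatched rows get NULL for the other side's columns.
Matching on c.cust_id = o.cust_id AND c.cat = o.cat. A NULL in a compared column never satisfies the condition.
- c (cust_id=1, cat=PD) has no partner → padded with NULL.
- c (cust_id=9, cat=PD) has no partner → padded with NULL.
- c (cust_id=8, cat=PD) has no partner → padded with NULL.
- c (cust_id=1, cat=PD) has no partner → padded with NULL.
- c (cust_id=1, cat=QE) pairs with 1 row(s) of o.
- c (cust_id=3, cat=QE) has no partner → padded with NULL.
- c (cust_id=3, cat=PD) has no partner → padded with NULL.
- c (cust_id=6, cat=PD) has no partner → padded with NULL.
- 7 row(s) from o found no c partner → padded with NULL.
Total: 1 matched + 14 padded = 15 rows.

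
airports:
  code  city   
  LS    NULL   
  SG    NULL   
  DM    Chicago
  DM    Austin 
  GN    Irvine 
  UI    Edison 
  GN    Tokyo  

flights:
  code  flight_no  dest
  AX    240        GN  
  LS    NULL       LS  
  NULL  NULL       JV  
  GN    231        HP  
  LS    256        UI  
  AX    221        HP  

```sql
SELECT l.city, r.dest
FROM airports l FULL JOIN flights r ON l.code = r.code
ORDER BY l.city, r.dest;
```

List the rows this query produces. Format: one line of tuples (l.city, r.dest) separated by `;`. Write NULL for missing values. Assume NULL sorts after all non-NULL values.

(Austin, NULL); (Chicago, NULL); (Edison, NULL); (Irvine, HP); (Tokyo, HP); (NULL, GN); (NULL, HP); (NULL, JV); (NULL, LS); (NULL, UI); (NULL, NULL)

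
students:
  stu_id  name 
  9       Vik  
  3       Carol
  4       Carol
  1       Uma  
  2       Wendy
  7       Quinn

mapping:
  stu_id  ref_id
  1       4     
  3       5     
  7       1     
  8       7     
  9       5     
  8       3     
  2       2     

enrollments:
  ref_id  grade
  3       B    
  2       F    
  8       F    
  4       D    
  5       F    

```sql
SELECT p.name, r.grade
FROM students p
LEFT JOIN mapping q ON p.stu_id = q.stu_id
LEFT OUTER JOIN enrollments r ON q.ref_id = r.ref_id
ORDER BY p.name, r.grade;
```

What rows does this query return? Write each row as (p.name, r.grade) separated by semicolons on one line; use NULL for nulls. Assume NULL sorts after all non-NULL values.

(Carol, F); (Carol, NULL); (Quinn, NULL); (Uma, D); (Vik, F); (Wendy, F)

Evaluate left to right. First `students p LEFT JOIN mapping q` on stu_id: 6 row(s).
Then LEFT JOIN `enrollments r` on ref_id: each of those 6 rows is kept; rows whose q.ref_id has no match in r get NULL for r's columns.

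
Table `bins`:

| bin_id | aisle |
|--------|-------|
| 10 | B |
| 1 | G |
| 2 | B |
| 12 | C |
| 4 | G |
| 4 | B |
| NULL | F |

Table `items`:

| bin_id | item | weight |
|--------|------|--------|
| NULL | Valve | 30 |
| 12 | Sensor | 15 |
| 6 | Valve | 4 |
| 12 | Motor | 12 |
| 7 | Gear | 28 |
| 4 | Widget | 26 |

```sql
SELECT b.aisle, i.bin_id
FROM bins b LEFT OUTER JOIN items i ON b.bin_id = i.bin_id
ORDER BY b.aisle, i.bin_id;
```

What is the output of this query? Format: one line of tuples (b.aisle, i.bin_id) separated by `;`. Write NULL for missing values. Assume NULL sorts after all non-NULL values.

LEFT JOIN keeps every row from `bins`; unmatched rows get NULL for `items`'s columns.
Matching on b.bin_id = i.bin_id. A NULL in a compared column never satisfies the condition.
Matched pairs: 4; unmatched b rows kept: 4.

(B, 4); (B, NULL); (B, NULL); (C, 12); (C, 12); (F, NULL); (G, 4); (G, NULL)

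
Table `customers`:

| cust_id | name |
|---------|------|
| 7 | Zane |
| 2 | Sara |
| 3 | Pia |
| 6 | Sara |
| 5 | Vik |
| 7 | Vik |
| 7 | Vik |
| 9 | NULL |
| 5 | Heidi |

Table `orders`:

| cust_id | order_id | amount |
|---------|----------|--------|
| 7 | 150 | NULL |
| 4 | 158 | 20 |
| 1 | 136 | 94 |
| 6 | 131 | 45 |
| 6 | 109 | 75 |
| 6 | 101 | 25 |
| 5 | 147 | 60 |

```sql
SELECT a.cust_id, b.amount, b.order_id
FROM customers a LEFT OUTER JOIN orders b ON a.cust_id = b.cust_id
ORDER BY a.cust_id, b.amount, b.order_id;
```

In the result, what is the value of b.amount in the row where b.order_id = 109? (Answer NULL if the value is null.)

LEFT JOIN keeps every row from `customers`; unmatched rows get NULL for `orders`'s columns.
Matching on a.cust_id = b.cust_id.
- a[0] cust_id=7 → 1 match(es) in b → 1 row(s).
- a[1] cust_id=2 → no match; kept with NULLs on the b side.
- a[2] cust_id=3 → no match; kept with NULLs on the b side.
- a[3] cust_id=6 → 3 match(es) in b → 3 row(s).
- a[4] cust_id=5 → 1 match(es) in b → 1 row(s).
- a[5] cust_id=7 → 1 match(es) in b → 1 row(s).
- a[6] cust_id=7 → 1 match(es) in b → 1 row(s).
- a[7] cust_id=9 → no match; kept with NULLs on the b side.
- a[8] cust_id=5 → 1 match(es) in b → 1 row(s).

75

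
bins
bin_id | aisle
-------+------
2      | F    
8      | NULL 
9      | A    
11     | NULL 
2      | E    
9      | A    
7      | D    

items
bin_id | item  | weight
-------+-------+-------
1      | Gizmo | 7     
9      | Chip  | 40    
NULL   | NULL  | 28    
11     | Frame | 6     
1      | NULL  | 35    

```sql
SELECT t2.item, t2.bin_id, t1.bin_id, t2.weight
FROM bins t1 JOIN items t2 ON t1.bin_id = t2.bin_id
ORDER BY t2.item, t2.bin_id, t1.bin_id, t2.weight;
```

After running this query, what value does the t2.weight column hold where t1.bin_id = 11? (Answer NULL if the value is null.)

INNER JOIN keeps only pairs where the ON condition holds.
Matching on t1.bin_id = t2.bin_id. A NULL in a compared column never satisfies the condition.
- t1 row (bin_id=2): no match → dropped.
- t1 row (bin_id=8): no match → dropped.
- t1 row (bin_id=9): matches 1 t2 row(s) → 1 output row(s).
- t1 row (bin_id=11): matches 1 t2 row(s) → 1 output row(s).
- t1 row (bin_id=2): no match → dropped.
- t1 row (bin_id=9): matches 1 t2 row(s) → 1 output row(s).
- t1 row (bin_id=7): no match → dropped.

6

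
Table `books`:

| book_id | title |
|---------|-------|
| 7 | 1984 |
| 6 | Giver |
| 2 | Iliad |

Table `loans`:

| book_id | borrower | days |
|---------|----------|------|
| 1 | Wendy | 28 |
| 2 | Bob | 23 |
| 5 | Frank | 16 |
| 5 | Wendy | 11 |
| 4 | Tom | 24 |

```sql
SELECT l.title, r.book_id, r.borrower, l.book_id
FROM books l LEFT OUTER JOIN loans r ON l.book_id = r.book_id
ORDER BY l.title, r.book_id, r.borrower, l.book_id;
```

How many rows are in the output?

LEFT JOIN keeps every row from `books`; unmatched rows get NULL for `loans`'s columns.
Matching on l.book_id = r.book_id.
Matched pairs: 1; unmatched l rows kept: 2.
Total: 1 matched + 2 padded = 3 rows.

3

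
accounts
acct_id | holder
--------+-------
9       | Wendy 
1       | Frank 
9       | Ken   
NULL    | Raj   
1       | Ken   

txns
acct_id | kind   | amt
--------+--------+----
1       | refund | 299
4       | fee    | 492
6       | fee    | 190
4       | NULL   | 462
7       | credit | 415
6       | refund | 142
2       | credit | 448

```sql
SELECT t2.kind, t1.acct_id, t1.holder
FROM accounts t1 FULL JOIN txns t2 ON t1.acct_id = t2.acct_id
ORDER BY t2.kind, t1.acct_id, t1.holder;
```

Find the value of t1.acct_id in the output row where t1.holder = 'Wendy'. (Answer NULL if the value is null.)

FULL OUTER JOIN keeps every row from both sides; unmatched rows get NULL for the other side's columns.
Matching on t1.acct_id = t2.acct_id. A NULL in a compared column never satisfies the condition.
Matched pairs: 2; unmatched t1 rows kept: 3; unmatched t2 rows kept: 6.

9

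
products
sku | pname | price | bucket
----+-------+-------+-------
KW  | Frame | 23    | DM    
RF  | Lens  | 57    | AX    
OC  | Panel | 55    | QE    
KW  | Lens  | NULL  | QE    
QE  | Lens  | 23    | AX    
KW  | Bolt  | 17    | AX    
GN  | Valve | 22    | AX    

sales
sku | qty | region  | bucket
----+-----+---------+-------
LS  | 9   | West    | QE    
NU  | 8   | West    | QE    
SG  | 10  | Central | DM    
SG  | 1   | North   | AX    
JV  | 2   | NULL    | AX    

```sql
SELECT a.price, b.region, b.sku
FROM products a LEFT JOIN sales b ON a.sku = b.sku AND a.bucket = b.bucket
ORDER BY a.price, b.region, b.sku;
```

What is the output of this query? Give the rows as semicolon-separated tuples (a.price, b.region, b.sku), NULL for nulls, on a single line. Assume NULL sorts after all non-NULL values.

LEFT JOIN keeps every row from `products`; unmatched rows get NULL for `sales`'s columns.
Matching on a.sku = b.sku AND a.bucket = b.bucket.
Matched pairs: 0; unmatched a rows kept: 7.

(17, NULL, NULL); (22, NULL, NULL); (23, NULL, NULL); (23, NULL, NULL); (55, NULL, NULL); (57, NULL, NULL); (NULL, NULL, NULL)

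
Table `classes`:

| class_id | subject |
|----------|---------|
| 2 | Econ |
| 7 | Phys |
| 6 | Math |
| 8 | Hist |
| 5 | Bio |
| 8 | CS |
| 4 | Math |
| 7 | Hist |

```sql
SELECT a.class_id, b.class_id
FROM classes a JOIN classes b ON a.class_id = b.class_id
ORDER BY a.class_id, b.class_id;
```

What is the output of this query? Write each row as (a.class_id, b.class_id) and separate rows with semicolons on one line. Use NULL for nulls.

INNER JOIN keeps only pairs where the ON condition holds.
Matching on a.class_id = b.class_id.
- a[0] class_id=2 → 1 match(es) in b → 1 row(s).
- a[1] class_id=7 → 2 match(es) in b → 2 row(s).
- a[2] class_id=6 → 1 match(es) in b → 1 row(s).
- a[3] class_id=8 → 2 match(es) in b → 2 row(s).
- a[4] class_id=5 → 1 match(es) in b → 1 row(s).
- a[5] class_id=8 → 2 match(es) in b → 2 row(s).
- a[6] class_id=4 → 1 match(es) in b → 1 row(s).
- a[7] class_id=7 → 2 match(es) in b → 2 row(s).

(2, 2); (4, 4); (5, 5); (6, 6); (7, 7); (7, 7); (7, 7); (7, 7); (8, 8); (8, 8); (8, 8); (8, 8)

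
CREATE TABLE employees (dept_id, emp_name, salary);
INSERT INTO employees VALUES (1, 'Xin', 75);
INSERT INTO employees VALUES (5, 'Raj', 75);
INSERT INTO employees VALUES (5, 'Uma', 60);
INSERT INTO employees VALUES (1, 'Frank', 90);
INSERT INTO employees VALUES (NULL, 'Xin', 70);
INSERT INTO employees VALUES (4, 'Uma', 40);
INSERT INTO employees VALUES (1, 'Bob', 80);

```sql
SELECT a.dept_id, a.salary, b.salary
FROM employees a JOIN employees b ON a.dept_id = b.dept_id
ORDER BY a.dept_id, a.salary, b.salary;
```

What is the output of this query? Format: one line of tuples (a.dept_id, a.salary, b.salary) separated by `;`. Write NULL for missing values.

INNER JOIN keeps only pairs where the ON condition holds.
Matching on a.dept_id = b.dept_id. A NULL in a compared column never satisfies the condition.
Matched pairs: 14.

(1, 75, 75); (1, 75, 80); (1, 75, 90); (1, 80, 75); (1, 80, 80); (1, 80, 90); (1, 90, 75); (1, 90, 80); (1, 90, 90); (4, 40, 40); (5, 60, 60); (5, 60, 75); (5, 75, 60); (5, 75, 75)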